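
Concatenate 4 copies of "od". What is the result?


Input string: 'od'
Operation: repeat 4 times
Concatenation: 'od' + 'od' + 'od' + 'od'
Result: odododod


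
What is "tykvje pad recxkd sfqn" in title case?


Input string: 'tykvje pad recxkd sfqn'
Operation: capitalize first letter of each word
Word transformations: 'tykvje'->'Tykvje', 'pad'->'Pad', 'recxkd'->'Recxkd', 'sfqn'->'Sfqn'
Result: Tykvje Pad Recxkd Sfqn


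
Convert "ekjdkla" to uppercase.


Input string: 'ekjdkla'
Operation: convert each letter to uppercase
Mapping: 'e'->'E', 'k'->'K', 'j'->'J', 'd'->'D', 'k'->'K', 'l'->'L', 'a'->'A'
Result: EKJDKLA


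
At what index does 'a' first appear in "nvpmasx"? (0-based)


Input string: 'nvpmasx'
Target: 'a'
Scanning left to right: s[0]='n', s[1]='v', s[2]='p', s[3]='m', s[4]='a'
First match at index: 4


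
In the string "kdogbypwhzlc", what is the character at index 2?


Input string: 'kdogbypwhzlc'
Operation: get character at index 2
Index mapping: s[0]='k', s[1]='d', s[2]='o'
Result: 'o'


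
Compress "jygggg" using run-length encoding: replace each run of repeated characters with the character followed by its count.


Input: 'jygggg'
Operation: identify consecutive runs
Runs: 'j' -> j1, 'y' -> y1, 'gggg' -> g4
Encoded: j1y1g4


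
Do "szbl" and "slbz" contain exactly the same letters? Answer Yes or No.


String 1: 'szbl' -> sorted: 'blsz'
String 2: 'slbz' -> sorted: 'blsz'
Compare sorted forms: 'blsz' == 'blsz'
Anagram: Yes


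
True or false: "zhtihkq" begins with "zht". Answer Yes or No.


Input string: 'zhtihkq'
Prefix to check: 'zht'
First 3 characters of input: 'zht'
Match: True
Result: Yes


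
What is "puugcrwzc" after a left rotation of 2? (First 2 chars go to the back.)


Input: 'puugcrwzc', shift = 2
Operation: split at index 2 and swap parts
Front part s[0:2] = 'pu'
Back part s[2:] = 'ugcrwzc'
Rotated = back + front = 'ugcrwzc' + 'pu'
Result: ugcrwzcpu


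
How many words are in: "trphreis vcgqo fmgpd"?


Input string: 'trphreis vcgqo fmgpd'
Operation: split by spaces
Words found: 'trphreis', 'vcgqo', 'fmgpd'
Word count: 3


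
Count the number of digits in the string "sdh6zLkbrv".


Input string: 'sdh6zLkbrv'
Operation: count digit characters (0-9)
Scan: 's', 'd', 'h', '6'(digit), 'z', 'L', 'k', 'b', 'r', 'v'
Digits found: 1
Result: 1


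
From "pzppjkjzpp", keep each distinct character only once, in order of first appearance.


Input: 'pzppjkjzpp'
Operation: keep first occurrence of each character
Scan: s[0]='p' new -> keep; s[1]='z' new -> keep; s[2]='p' seen -> skip; s[3]='p' seen -> skip; s[4]='j' new -> keep; s[5]='k' new -> keep; s[6]='j' seen -> skip; s[7]='z' seen -> skip; s[8]='p' seen -> skip; s[9]='p' seen -> skip
Result: pzjk


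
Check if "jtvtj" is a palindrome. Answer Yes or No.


Input string: 'jtvtj'
Reversed: 'jtvtj'
Compare pairs: s[0]='j' vs s[4]='j' (match), s[1]='t' vs s[3]='t' (match)
Palindrome: Yes


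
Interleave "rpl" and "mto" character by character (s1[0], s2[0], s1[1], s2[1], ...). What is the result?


String 1: 'rpl'
String 2: 'mto'
Operation: alternate characters
Pairs: 'r'+'m', 'p'+'t', 'l'+'o'
Result: rmptlo


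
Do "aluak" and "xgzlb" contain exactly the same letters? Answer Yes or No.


String 1: 'aluak' -> sorted: 'aaklu'
String 2: 'xgzlb' -> sorted: 'bglxz'
Compare sorted forms: 'aaklu' != 'bglxz'
Anagram: No


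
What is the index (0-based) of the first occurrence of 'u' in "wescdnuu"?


Input string: 'wescdnuu'
Target: 'u'
Scanning left to right: s[0]='w', s[1]='e', s[2]='s', s[3]='c', s[4]='d', s[5]='n', s[6]='u'
First match at index: 6


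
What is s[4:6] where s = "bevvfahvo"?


Input string: 'bevvfahvo'
Operation: slice [4:6]
Extract characters: s[4]='f', s[5]='a'
Result: fa


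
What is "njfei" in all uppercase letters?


Input string: 'njfei'
Operation: convert each letter to uppercase
Mapping: 'n'->'N', 'j'->'J', 'f'->'F', 'e'->'E', 'i'->'I'
Result: NJFEI


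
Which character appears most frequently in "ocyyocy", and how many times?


Input: 'ocyyocy'
Operation: tally each character
Counts: 'c':2, 'o':2, 'y':3
Maximum: 'y' appears 3 times


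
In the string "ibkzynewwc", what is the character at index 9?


Input string: 'ibkzynewwc'
Operation: get character at index 9
Index mapping: s[0]='i', s[1]='b', s[2]='k', s[3]='z', s[4]='y', s[5]='n', s[6]='e', s[7]='w', s[8]='w', s[9]='c'
Result: 'c'


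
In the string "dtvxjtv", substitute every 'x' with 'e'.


Input string: 'dtvxjtv'
Operation: replace 'x' with 'e'
Positions of 'x': 3
After replacement: dtvejtv


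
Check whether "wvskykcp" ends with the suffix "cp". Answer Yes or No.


Input string: 'wvskykcp'
Suffix to check: 'cp'
Last 2 characters of input: 'cp'
Match: True
Result: Yes


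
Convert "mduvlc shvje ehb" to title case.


Input string: 'mduvlc shvje ehb'
Operation: capitalize first letter of each word
Word transformations: 'mduvlc'->'Mduvlc', 'shvje'->'Shvje', 'ehb'->'Ehb'
Result: Mduvlc Shvje Ehb


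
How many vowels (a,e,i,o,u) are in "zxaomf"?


Input string: 'zxaomf'
Operation: count vowels (a, e, i, o, u)
Scan: s[0]='z', s[1]='x', s[2]='a' (vowel), s[3]='o' (vowel), s[4]='m', s[5]='f'
Vowels found: 2
Result: 2


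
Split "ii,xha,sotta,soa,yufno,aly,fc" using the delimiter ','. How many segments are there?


Input string: 'ii,xha,sotta,soa,yufno,aly,fc'
Delimiter: ','
Split result: 'ii', 'xha', 'sotta', 'soa', 'yufno', 'aly', 'fc'
Number of parts: 7


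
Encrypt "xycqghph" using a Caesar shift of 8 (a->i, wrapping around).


Input: 'xycqghph', shift = 8
Operation: for each letter, (position + 8) mod 26
Mapping: 'x'(23+8=31, 31 mod 26=5)->'f', 'y'(24+8=32, 32 mod 26=6)->'g', 'c'(2+8=10)->'k', 'q'(16+8=24)->'y', 'g'(6+8=14)->'o', 'h'(7+8=15)->'p', 'p'(15+8=23)->'x', 'h'(7+8=15)->'p'
Result: fgkyopxp


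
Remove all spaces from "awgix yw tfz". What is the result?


Input string: 'awgix yw tfz'
Operation: remove all spaces
Words: 'awgix', 'yw', 'tfz'
Join without spaces: awgixywtfz


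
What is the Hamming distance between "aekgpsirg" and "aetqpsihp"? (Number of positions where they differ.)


String 1: 'aekgpsirg'
String 2: 'aetqpsihp'
Compare each position: pos 0: 'a'=='a', pos 1: 'e'=='e', pos 2: 'k'!='t', pos 3: 'g'!='q', pos 4: 'p'=='p', pos 5: 's'=='s', pos 6: 'i'=='i', pos 7: 'r'!='h', pos 8: 'g'!='p'
Differing positions: 4
Hamming distance: 4


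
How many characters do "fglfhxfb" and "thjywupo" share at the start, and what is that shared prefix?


String 1: 'fglfhxfb'
String 2: 'thjywupo'
Compare position by position:
pos 0: 'f' vs 't' differ -> stop
Longest common prefix: "" (length 0)


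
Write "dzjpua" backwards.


Input string: 'dzjpua'
Operation: reverse character order
Original order: 'd' -> 'z' -> 'j' -> 'p' -> 'u' -> 'a'
Reversed order: 'a' -> 'u' -> 'p' -> 'j' -> 'z' -> 'd'
Result: aupjzd


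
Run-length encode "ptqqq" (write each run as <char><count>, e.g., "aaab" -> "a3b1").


Input: 'ptqqq'
Operation: identify consecutive runs
Runs: 'p' -> p1, 't' -> t1, 'qqq' -> q3
Encoded: p1t1q3


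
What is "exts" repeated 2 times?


Input string: 'exts'
Operation: repeat 2 times
Concatenation: 'exts' + 'exts'
Result: extsexts


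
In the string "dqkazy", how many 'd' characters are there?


Input string: 'dqkazy'
Target character: 'd'
Scan each position: s[0]='d'
Matches found at indices: 0
Total: 1


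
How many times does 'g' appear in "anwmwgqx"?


Input string: 'anwmwgqx'
Target character: 'g'
Scan each position: s[5]='g'
Matches found at indices: 5
Total: 1


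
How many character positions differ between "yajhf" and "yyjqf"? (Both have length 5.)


String 1: 'yajhf'
String 2: 'yyjqf'
Compare each position: pos 0: 'y'=='y', pos 1: 'a'!='y', pos 2: 'j'=='j', pos 3: 'h'!='q', pos 4: 'f'=='f'
Differing positions: 2
Hamming distance: 2


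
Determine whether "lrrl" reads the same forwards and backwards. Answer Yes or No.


Input string: 'lrrl'
Reversed: 'lrrl'
Compare pairs: s[0]='l' vs s[3]='l' (match), s[1]='r' vs s[2]='r' (match)
Palindrome: Yes


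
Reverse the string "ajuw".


Input string: 'ajuw'
Operation: reverse character order
Original order: 'a' -> 'j' -> 'u' -> 'w'
Reversed order: 'w' -> 'u' -> 'j' -> 'a'
Result: wuja


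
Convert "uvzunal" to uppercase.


Input string: 'uvzunal'
Operation: convert each letter to uppercase
Mapping: 'u'->'U', 'v'->'V', 'z'->'Z', 'u'->'U', 'n'->'N', 'a'->'A', 'l'->'L'
Result: UVZUNAL


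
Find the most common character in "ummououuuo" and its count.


Input: 'ummououuuo'
Operation: tally each character
Counts: 'm':2, 'o':3, 'u':5
Maximum: 'u' appears 5 times


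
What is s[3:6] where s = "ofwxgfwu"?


Input string: 'ofwxgfwu'
Operation: slice [3:6]
Extract characters: s[3]='x', s[4]='g', s[5]='f'
Result: xgf


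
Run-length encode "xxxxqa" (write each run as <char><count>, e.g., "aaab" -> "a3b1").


Input: 'xxxxqa'
Operation: identify consecutive runs
Runs: 'xxxx' -> x4, 'q' -> q1, 'a' -> a1
Encoded: x4q1a1


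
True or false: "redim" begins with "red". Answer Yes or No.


Input string: 'redim'
Prefix to check: 'red'
First 3 characters of input: 'red'
Match: True
Result: Yes


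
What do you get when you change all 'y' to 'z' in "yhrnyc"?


Input string: 'yhrnyc'
Operation: replace 'y' with 'z'
Positions of 'y': 0, 4
After replacement: zhrnzc


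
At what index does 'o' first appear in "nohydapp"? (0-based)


Input string: 'nohydapp'
Target: 'o'
Scanning left to right: s[0]='n', s[1]='o'
First match at index: 1


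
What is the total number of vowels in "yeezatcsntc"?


Input string: 'yeezatcsntc'
Operation: count vowels (a, e, i, o, u)
Scan: s[0]='y', s[1]='e' (vowel), s[2]='e' (vowel), s[3]='z', s[4]='a' (vowel), s[5]='t', s[6]='c', s[7]='s', s[8]='n', s[9]='t', s[10]='c'
Vowels found: 3
Result: 3


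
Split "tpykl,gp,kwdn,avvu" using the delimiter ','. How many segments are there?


Input string: 'tpykl,gp,kwdn,avvu'
Delimiter: ','
Split result: 'tpykl', 'gp', 'kwdn', 'avvu'
Number of parts: 4


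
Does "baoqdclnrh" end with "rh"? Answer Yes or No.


Input string: 'baoqdclnrh'
Suffix to check: 'rh'
Last 2 characters of input: 'rh'
Match: True
Result: Yes


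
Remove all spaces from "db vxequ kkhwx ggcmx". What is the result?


Input string: 'db vxequ kkhwx ggcmx'
Operation: remove all spaces
Words: 'db', 'vxequ', 'kkhwx', 'ggcmx'
Join without spaces: dbvxequkkhwxggcmx


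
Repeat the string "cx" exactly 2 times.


Input string: 'cx'
Operation: repeat 2 times
Concatenation: 'cx' + 'cx'
Result: cxcx


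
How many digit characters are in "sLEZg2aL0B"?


Input string: 'sLEZg2aL0B'
Operation: count digit characters (0-9)
Scan: 's', 'L', 'E', 'Z', 'g', '2'(digit), 'a', 'L', '0'(digit), 'B'
Digits found: 2
Result: 2


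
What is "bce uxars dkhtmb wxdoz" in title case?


Input string: 'bce uxars dkhtmb wxdoz'
Operation: capitalize first letter of each word
Word transformations: 'bce'->'Bce', 'uxars'->'Uxars', 'dkhtmb'->'Dkhtmb', 'wxdoz'->'Wxdoz'
Result: Bce Uxars Dkhtmb Wxdoz


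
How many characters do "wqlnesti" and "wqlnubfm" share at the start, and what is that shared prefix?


String 1: 'wqlnesti'
String 2: 'wqlnubfm'
Compare position by position:
pos 0: 'w' vs 'w' match
pos 1: 'q' vs 'q' match
pos 2: 'l' vs 'l' match
pos 3: 'n' vs 'n' match
pos 4: 'e' vs 'u' differ -> stop
Longest common prefix: "wqln" (length 4)


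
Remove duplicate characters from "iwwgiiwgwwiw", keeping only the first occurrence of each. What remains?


Input: 'iwwgiiwgwwiw'
Operation: keep first occurrence of each character
Scan: s[0]='i' new -> keep; s[1]='w' new -> keep; s[2]='w' seen -> skip; s[3]='g' new -> keep; s[4]='i' seen -> skip; s[5]='i' seen -> skip; s[6]='w' seen -> skip; s[7]='g' seen -> skip; s[8]='w' seen -> skip; s[9]='w' seen -> skip; s[10]='i' seen -> skip; s[11]='w' seen -> skip
Result: iwg


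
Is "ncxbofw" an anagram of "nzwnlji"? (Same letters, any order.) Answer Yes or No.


String 1: 'nzwnlji' -> sorted: 'ijlnnwz'
String 2: 'ncxbofw' -> sorted: 'bcfnowx'
Compare sorted forms: 'ijlnnwz' != 'bcfnowx'
Anagram: No


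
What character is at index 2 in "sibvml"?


Input string: 'sibvml'
Operation: get character at index 2
Index mapping: s[0]='s', s[1]='i', s[2]='b'
Result: 'b'


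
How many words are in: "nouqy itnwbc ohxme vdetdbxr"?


Input string: 'nouqy itnwbc ohxme vdetdbxr'
Operation: split by spaces
Words found: 'nouqy', 'itnwbc', 'ohxme', 'vdetdbxr'
Word count: 4


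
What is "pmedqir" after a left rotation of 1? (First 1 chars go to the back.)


Input: 'pmedqir', shift = 1
Operation: split at index 1 and swap parts
Front part s[0:1] = 'p'
Back part s[1:] = 'medqir'
Rotated = back + front = 'medqir' + 'p'
Result: medqirp


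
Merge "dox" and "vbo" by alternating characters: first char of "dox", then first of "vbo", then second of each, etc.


String 1: 'dox'
String 2: 'vbo'
Operation: alternate characters
Pairs: 'd'+'v', 'o'+'b', 'x'+'o'
Result: dvobxo


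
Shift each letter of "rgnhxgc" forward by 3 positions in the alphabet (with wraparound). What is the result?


Input: 'rgnhxgc', shift = 3
Operation: for each letter, (position + 3) mod 26
Mapping: 'r'(17+3=20)->'u', 'g'(6+3=9)->'j', 'n'(13+3=16)->'q', 'h'(7+3=10)->'k', 'x'(23+3=26, 26 mod 26=0)->'a', 'g'(6+3=9)->'j', 'c'(2+3=5)->'f'
Result: ujqkajf


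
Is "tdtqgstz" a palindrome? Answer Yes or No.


Input string: 'tdtqgstz'
Reversed: 'ztsgqtdt'
Compare pairs: s[0]='t' vs s[7]='z' (mismatch), s[1]='d' vs s[6]='t' (mismatch), s[2]='t' vs s[5]='s' (mismatch), s[3]='q' vs s[4]='g' (mismatch)
Palindrome: No


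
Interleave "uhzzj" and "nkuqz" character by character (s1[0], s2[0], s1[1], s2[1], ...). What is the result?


String 1: 'uhzzj'
String 2: 'nkuqz'
Operation: alternate characters
Pairs: 'u'+'n', 'h'+'k', 'z'+'u', 'z'+'q', 'j'+'z'
Result: unhkzuzqjz


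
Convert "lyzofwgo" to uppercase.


Input string: 'lyzofwgo'
Operation: convert each letter to uppercase
Mapping: 'l'->'L', 'y'->'Y', 'z'->'Z', 'o'->'O', 'f'->'F', 'w'->'W', 'g'->'G', 'o'->'O'
Result: LYZOFWGO


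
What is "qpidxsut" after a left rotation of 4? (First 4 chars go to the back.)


Input: 'qpidxsut', shift = 4
Operation: split at index 4 and swap parts
Front part s[0:4] = 'qpid'
Back part s[4:] = 'xsut'
Rotated = back + front = 'xsut' + 'qpid'
Result: xsutqpid


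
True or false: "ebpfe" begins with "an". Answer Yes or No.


Input string: 'ebpfe'
Prefix to check: 'an'
First 2 characters of input: 'eb'
Match: False
Result: No


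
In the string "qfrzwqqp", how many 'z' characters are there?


Input string: 'qfrzwqqp'
Target character: 'z'
Scan each position: s[3]='z'
Matches found at indices: 3
Total: 1


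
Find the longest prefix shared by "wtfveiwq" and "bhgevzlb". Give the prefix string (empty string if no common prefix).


String 1: 'wtfveiwq'
String 2: 'bhgevzlb'
Compare position by position:
pos 0: 'w' vs 'b' differ -> stop
Longest common prefix: "" (length 0)


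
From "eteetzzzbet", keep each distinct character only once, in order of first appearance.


Input: 'eteetzzzbet'
Operation: keep first occurrence of each character
Scan: s[0]='e' new -> keep; s[1]='t' new -> keep; s[2]='e' seen -> skip; s[3]='e' seen -> skip; s[4]='t' seen -> skip; s[5]='z' new -> keep; s[6]='z' seen -> skip; s[7]='z' seen -> skip; s[8]='b' new -> keep; s[9]='e' seen -> skip; s[10]='t' seen -> skip
Result: etzb


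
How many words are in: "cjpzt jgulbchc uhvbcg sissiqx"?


Input string: 'cjpzt jgulbchc uhvbcg sissiqx'
Operation: split by spaces
Words found: 'cjpzt', 'jgulbchc', 'uhvbcg', 'sissiqx'
Word count: 4


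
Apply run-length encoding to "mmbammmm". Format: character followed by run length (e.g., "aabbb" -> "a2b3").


Input: 'mmbammmm'
Operation: identify consecutive runs
Runs: 'mm' -> m2, 'b' -> b1, 'a' -> a1, 'mmmm' -> m4
Encoded: m2b1a1m4


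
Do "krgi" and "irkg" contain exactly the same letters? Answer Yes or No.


String 1: 'krgi' -> sorted: 'gikr'
String 2: 'irkg' -> sorted: 'gikr'
Compare sorted forms: 'gikr' == 'gikr'
Anagram: Yes


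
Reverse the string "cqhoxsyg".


Input string: 'cqhoxsyg'
Operation: reverse character order
Original order: 'c' -> 'q' -> 'h' -> 'o' -> 'x' -> 's' -> 'y' -> 'g'
Reversed order: 'g' -> 'y' -> 's' -> 'x' -> 'o' -> 'h' -> 'q' -> 'c'
Result: gysxohqc


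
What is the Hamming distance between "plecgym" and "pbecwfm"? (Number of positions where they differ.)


String 1: 'plecgym'
String 2: 'pbecwfm'
Compare each position: pos 0: 'p'=='p', pos 1: 'l'!='b', pos 2: 'e'=='e', pos 3: 'c'=='c', pos 4: 'g'!='w', pos 5: 'y'!='f', pos 6: 'm'=='m'
Differing positions: 3
Hamming distance: 3


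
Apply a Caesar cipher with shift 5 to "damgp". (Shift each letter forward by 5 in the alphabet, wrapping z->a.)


Input: 'damgp', shift = 5
Operation: for each letter, (position + 5) mod 26
Mapping: 'd'(3+5=8)->'i', 'a'(0+5=5)->'f', 'm'(12+5=17)->'r', 'g'(6+5=11)->'l', 'p'(15+5=20)->'u'
Result: ifrlu


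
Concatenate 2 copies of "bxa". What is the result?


Input string: 'bxa'
Operation: repeat 2 times
Concatenation: 'bxa' + 'bxa'
Result: bxabxa


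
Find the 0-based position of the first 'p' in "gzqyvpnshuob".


Input string: 'gzqyvpnshuob'
Target: 'p'
Scanning left to right: s[0]='g', s[1]='z', s[2]='q', s[3]='y', s[4]='v', s[5]='p'
First match at index: 5


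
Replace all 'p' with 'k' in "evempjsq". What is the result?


Input string: 'evempjsq'
Operation: replace 'p' with 'k'
Positions of 'p': 4
After replacement: evemkjsq


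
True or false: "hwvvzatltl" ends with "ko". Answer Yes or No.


Input string: 'hwvvzatltl'
Suffix to check: 'ko'
Last 2 characters of input: 'tl'
Match: False
Result: No


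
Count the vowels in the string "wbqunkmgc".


Input string: 'wbqunkmgc'
Operation: count vowels (a, e, i, o, u)
Scan: s[0]='w', s[1]='b', s[2]='q', s[3]='u' (vowel), s[4]='n', s[5]='k', s[6]='m', s[7]='g', s[8]='c'
Vowels found: 1
Result: 1


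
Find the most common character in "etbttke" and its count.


Input: 'etbttke'
Operation: tally each character
Counts: 'b':1, 'e':2, 'k':1, 't':3
Maximum: 't' appears 3 times


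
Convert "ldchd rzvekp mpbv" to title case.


Input string: 'ldchd rzvekp mpbv'
Operation: capitalize first letter of each word
Word transformations: 'ldchd'->'Ldchd', 'rzvekp'->'Rzvekp', 'mpbv'->'Mpbv'
Result: Ldchd Rzvekp Mpbv


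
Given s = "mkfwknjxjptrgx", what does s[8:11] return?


Input string: 'mkfwknjxjptrgx'
Operation: slice [8:11]
Extract characters: s[8]='j', s[9]='p', s[10]='t'
Result: jpt


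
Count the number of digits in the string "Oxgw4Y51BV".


Input string: 'Oxgw4Y51BV'
Operation: count digit characters (0-9)
Scan: 'O', 'x', 'g', 'w', '4'(digit), 'Y', '5'(digit), '1'(digit), 'B', 'V'
Digits found: 3
Result: 3


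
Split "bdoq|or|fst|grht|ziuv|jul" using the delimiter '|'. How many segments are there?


Input string: 'bdoq|or|fst|grht|ziuv|jul'
Delimiter: '|'
Split result: 'bdoq', 'or', 'fst', 'grht', 'ziuv', 'jul'
Number of parts: 6


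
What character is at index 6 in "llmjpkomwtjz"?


Input string: 'llmjpkomwtjz'
Operation: get character at index 6
Index mapping: s[0]='l', s[1]='l', s[2]='m', s[3]='j', s[4]='p', s[5]='k', s[6]='o'
Result: 'o'


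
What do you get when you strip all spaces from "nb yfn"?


Input string: 'nb yfn'
Operation: remove all spaces
Words: 'nb', 'yfn'
Join without spaces: nbyfn


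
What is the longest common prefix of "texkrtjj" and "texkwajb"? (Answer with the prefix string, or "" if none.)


String 1: 'texkrtjj'
String 2: 'texkwajb'
Compare position by position:
pos 0: 't' vs 't' match
pos 1: 'e' vs 'e' match
pos 2: 'x' vs 'x' match
pos 3: 'k' vs 'k' match
pos 4: 'r' vs 'w' differ -> stop
Longest common prefix: "texk" (length 4)


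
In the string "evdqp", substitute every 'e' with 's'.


Input string: 'evdqp'
Operation: replace 'e' with 's'
Positions of 'e': 0
After replacement: svdqp


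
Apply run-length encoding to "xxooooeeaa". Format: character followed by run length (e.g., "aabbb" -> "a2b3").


Input: 'xxooooeeaa'
Operation: identify consecutive runs
Runs: 'xx' -> x2, 'oooo' -> o4, 'ee' -> e2, 'aa' -> a2
Encoded: x2o4e2a2


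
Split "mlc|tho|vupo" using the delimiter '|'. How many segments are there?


Input string: 'mlc|tho|vupo'
Delimiter: '|'
Split result: 'mlc', 'tho', 'vupo'
Number of parts: 3


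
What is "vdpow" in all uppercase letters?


Input string: 'vdpow'
Operation: convert each letter to uppercase
Mapping: 'v'->'V', 'd'->'D', 'p'->'P', 'o'->'O', 'w'->'W'
Result: VDPOW


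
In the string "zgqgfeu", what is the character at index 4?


Input string: 'zgqgfeu'
Operation: get character at index 4
Index mapping: s[0]='z', s[1]='g', s[2]='q', s[3]='g', s[4]='f'
Result: 'f'


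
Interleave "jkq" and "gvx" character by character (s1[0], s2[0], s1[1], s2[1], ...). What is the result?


String 1: 'jkq'
String 2: 'gvx'
Operation: alternate characters
Pairs: 'j'+'g', 'k'+'v', 'q'+'x'
Result: jgkvqx


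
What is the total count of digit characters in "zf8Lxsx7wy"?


Input string: 'zf8Lxsx7wy'
Operation: count digit characters (0-9)
Scan: 'z', 'f', '8'(digit), 'L', 'x', 's', 'x', '7'(digit), 'w', 'y'
Digits found: 2
Result: 2


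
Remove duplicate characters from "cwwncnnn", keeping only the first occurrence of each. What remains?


Input: 'cwwncnnn'
Operation: keep first occurrence of each character
Scan: s[0]='c' new -> keep; s[1]='w' new -> keep; s[2]='w' seen -> skip; s[3]='n' new -> keep; s[4]='c' seen -> skip; s[5]='n' seen -> skip; s[6]='n' seen -> skip; s[7]='n' seen -> skip
Result: cwn


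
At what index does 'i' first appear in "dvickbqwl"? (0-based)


Input string: 'dvickbqwl'
Target: 'i'
Scanning left to right: s[0]='d', s[1]='v', s[2]='i'
First match at index: 2


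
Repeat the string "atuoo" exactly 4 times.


Input string: 'atuoo'
Operation: repeat 4 times
Concatenation: 'atuoo' + 'atuoo' + 'atuoo' + 'atuoo'
Result: atuooatuooatuooatuoo


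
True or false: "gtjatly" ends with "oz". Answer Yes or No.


Input string: 'gtjatly'
Suffix to check: 'oz'
Last 2 characters of input: 'ly'
Match: False
Result: No


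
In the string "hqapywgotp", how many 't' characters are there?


Input string: 'hqapywgotp'
Target character: 't'
Scan each position: s[8]='t'
Matches found at indices: 8
Total: 1


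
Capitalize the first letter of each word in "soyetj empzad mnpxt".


Input string: 'soyetj empzad mnpxt'
Operation: capitalize first letter of each word
Word transformations: 'soyetj'->'Soyetj', 'empzad'->'Empzad', 'mnpxt'->'Mnpxt'
Result: Soyetj Empzad Mnpxt


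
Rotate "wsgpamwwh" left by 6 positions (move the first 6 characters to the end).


Input: 'wsgpamwwh', shift = 6
Operation: split at index 6 and swap parts
Front part s[0:6] = 'wsgpam'
Back part s[6:] = 'wwh'
Rotated = back + front = 'wwh' + 'wsgpam'
Result: wwhwsgpam


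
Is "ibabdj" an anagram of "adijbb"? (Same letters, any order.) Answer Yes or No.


String 1: 'adijbb' -> sorted: 'abbdij'
String 2: 'ibabdj' -> sorted: 'abbdij'
Compare sorted forms: 'abbdij' == 'abbdij'
Anagram: Yes


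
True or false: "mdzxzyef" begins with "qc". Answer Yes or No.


Input string: 'mdzxzyef'
Prefix to check: 'qc'
First 2 characters of input: 'md'
Match: False
Result: No


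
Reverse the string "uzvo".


Input string: 'uzvo'
Operation: reverse character order
Original order: 'u' -> 'z' -> 'v' -> 'o'
Reversed order: 'o' -> 'v' -> 'z' -> 'u'
Result: ovzu


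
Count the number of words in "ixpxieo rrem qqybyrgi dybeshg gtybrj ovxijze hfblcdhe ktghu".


Input string: 'ixpxieo rrem qqybyrgi dybeshg gtybrj ovxijze hfblcdhe ktghu'
Operation: split by spaces
Words found: 'ixpxieo', 'rrem', 'qqybyrgi', 'dybeshg', 'gtybrj', 'ovxijze', 'hfblcdhe', 'ktghu'
Word count: 8


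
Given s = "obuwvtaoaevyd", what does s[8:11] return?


Input string: 'obuwvtaoaevyd'
Operation: slice [8:11]
Extract characters: s[8]='a', s[9]='e', s[10]='v'
Result: aev


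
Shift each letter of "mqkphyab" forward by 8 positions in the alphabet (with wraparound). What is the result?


Input: 'mqkphyab', shift = 8
Operation: for each letter, (position + 8) mod 26
Mapping: 'm'(12+8=20)->'u', 'q'(16+8=24)->'y', 'k'(10+8=18)->'s', 'p'(15+8=23)->'x', 'h'(7+8=15)->'p', 'y'(24+8=32, 32 mod 26=6)->'g', 'a'(0+8=8)->'i', 'b'(1+8=9)->'j'
Result: uysxpgij


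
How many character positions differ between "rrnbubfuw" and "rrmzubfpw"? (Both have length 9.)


String 1: 'rrnbubfuw'
String 2: 'rrmzubfpw'
Compare each position: pos 0: 'r'=='r', pos 1: 'r'=='r', pos 2: 'n'!='m', pos 3: 'b'!='z', pos 4: 'u'=='u', pos 5: 'b'=='b', pos 6: 'f'=='f', pos 7: 'u'!='p', pos 8: 'w'=='w'
Differing positions: 3
Hamming distance: 3


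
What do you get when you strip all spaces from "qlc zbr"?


Input string: 'qlc zbr'
Operation: remove all spaces
Words: 'qlc', 'zbr'
Join without spaces: qlczbr


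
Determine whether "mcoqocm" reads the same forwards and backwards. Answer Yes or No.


Input string: 'mcoqocm'
Reversed: 'mcoqocm'
Compare pairs: s[0]='m' vs s[6]='m' (match), s[1]='c' vs s[5]='c' (match), s[2]='o' vs s[4]='o' (match)
Palindrome: Yes


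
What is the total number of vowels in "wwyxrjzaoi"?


Input string: 'wwyxrjzaoi'
Operation: count vowels (a, e, i, o, u)
Scan: s[0]='w', s[1]='w', s[2]='y', s[3]='x', s[4]='r', s[5]='j', s[6]='z', s[7]='a' (vowel), s[8]='o' (vowel), s[9]='i' (vowel)
Vowels found: 3
Result: 3


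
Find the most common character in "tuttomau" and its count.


Input: 'tuttomau'
Operation: tally each character
Counts: 'a':1, 'm':1, 'o':1, 't':3, 'u':2
Maximum: 't' appears 3 times


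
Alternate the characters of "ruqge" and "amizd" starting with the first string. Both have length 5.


String 1: 'ruqge'
String 2: 'amizd'
Operation: alternate characters
Pairs: 'r'+'a', 'u'+'m', 'q'+'i', 'g'+'z', 'e'+'d'
Result: raumqigzed


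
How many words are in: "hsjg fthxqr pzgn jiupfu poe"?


Input string: 'hsjg fthxqr pzgn jiupfu poe'
Operation: split by spaces
Words found: 'hsjg', 'fthxqr', 'pzgn', 'jiupfu', 'poe'
Word count: 5


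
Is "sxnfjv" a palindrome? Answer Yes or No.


Input string: 'sxnfjv'
Reversed: 'vjfnxs'
Compare pairs: s[0]='s' vs s[5]='v' (mismatch), s[1]='x' vs s[4]='j' (mismatch), s[2]='n' vs s[3]='f' (mismatch)
Palindrome: No


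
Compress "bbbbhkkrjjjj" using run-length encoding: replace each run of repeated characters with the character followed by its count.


Input: 'bbbbhkkrjjjj'
Operation: identify consecutive runs
Runs: 'bbbb' -> b4, 'h' -> h1, 'kk' -> k2, 'r' -> r1, 'jjjj' -> j4
Encoded: b4h1k2r1j4


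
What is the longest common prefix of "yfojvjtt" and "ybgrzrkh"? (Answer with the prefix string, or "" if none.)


String 1: 'yfojvjtt'
String 2: 'ybgrzrkh'
Compare position by position:
pos 0: 'y' vs 'y' match
pos 1: 'f' vs 'b' differ -> stop
Longest common prefix: "y" (length 1)


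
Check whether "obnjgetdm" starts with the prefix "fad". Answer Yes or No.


Input string: 'obnjgetdm'
Prefix to check: 'fad'
First 3 characters of input: 'obn'
Match: False
Result: No


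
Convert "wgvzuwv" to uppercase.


Input string: 'wgvzuwv'
Operation: convert each letter to uppercase
Mapping: 'w'->'W', 'g'->'G', 'v'->'V', 'z'->'Z', 'u'->'U', 'w'->'W', 'v'->'V'
Result: WGVZUWV


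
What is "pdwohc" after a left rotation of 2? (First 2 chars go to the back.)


Input: 'pdwohc', shift = 2
Operation: split at index 2 and swap parts
Front part s[0:2] = 'pd'
Back part s[2:] = 'wohc'
Rotated = back + front = 'wohc' + 'pd'
Result: wohcpd


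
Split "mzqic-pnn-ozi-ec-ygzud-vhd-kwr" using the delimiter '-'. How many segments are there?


Input string: 'mzqic-pnn-ozi-ec-ygzud-vhd-kwr'
Delimiter: '-'
Split result: 'mzqic', 'pnn', 'ozi', 'ec', 'ygzud', 'vhd', 'kwr'
Number of parts: 7


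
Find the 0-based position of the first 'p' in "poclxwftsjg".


Input string: 'poclxwftsjg'
Target: 'p'
Scanning left to right: s[0]='p'
First match at index: 0


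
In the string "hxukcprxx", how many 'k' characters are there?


Input string: 'hxukcprxx'
Target character: 'k'
Scan each position: s[3]='k'
Matches found at indices: 3
Total: 1


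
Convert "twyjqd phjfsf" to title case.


Input string: 'twyjqd phjfsf'
Operation: capitalize first letter of each word
Word transformations: 'twyjqd'->'Twyjqd', 'phjfsf'->'Phjfsf'
Result: Twyjqd Phjfsf


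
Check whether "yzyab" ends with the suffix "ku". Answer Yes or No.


Input string: 'yzyab'
Suffix to check: 'ku'
Last 2 characters of input: 'ab'
Match: False
Result: No


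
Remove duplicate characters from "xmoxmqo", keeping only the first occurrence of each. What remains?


Input: 'xmoxmqo'
Operation: keep first occurrence of each character
Scan: s[0]='x' new -> keep; s[1]='m' new -> keep; s[2]='o' new -> keep; s[3]='x' seen -> skip; s[4]='m' seen -> skip; s[5]='q' new -> keep; s[6]='o' seen -> skip
Result: xmoq


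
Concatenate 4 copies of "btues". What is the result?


Input string: 'btues'
Operation: repeat 4 times
Concatenation: 'btues' + 'btues' + 'btues' + 'btues'
Result: btuesbtuesbtuesbtues


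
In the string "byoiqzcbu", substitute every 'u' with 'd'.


Input string: 'byoiqzcbu'
Operation: replace 'u' with 'd'
Positions of 'u': 8
After replacement: byoiqzcbd


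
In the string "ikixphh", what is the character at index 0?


Input string: 'ikixphh'
Operation: get character at index 0
Index mapping: s[0]='i'
Result: 'i'


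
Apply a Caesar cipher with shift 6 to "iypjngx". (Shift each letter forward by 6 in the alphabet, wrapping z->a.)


Input: 'iypjngx', shift = 6
Operation: for each letter, (position + 6) mod 26
Mapping: 'i'(8+6=14)->'o', 'y'(24+6=30, 30 mod 26=4)->'e', 'p'(15+6=21)->'v', 'j'(9+6=15)->'p', 'n'(13+6=19)->'t', 'g'(6+6=12)->'m', 'x'(23+6=29, 29 mod 26=3)->'d'
Result: oevptmd


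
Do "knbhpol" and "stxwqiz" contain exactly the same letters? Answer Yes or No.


String 1: 'knbhpol' -> sorted: 'bhklnop'
String 2: 'stxwqiz' -> sorted: 'iqstwxz'
Compare sorted forms: 'bhklnop' != 'iqstwxz'
Anagram: No


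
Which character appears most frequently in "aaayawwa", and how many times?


Input: 'aaayawwa'
Operation: tally each character
Counts: 'a':5, 'w':2, 'y':1
Maximum: 'a' appears 5 times


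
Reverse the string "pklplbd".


Input string: 'pklplbd'
Operation: reverse character order
Original order: 'p' -> 'k' -> 'l' -> 'p' -> 'l' -> 'b' -> 'd'
Reversed order: 'd' -> 'b' -> 'l' -> 'p' -> 'l' -> 'k' -> 'p'
Result: dblplkp


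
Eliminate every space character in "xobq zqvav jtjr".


Input string: 'xobq zqvav jtjr'
Operation: remove all spaces
Words: 'xobq', 'zqvav', 'jtjr'
Join without spaces: xobqzqvavjtjr


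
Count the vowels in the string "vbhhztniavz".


Input string: 'vbhhztniavz'
Operation: count vowels (a, e, i, o, u)
Scan: s[0]='v', s[1]='b', s[2]='h', s[3]='h', s[4]='z', s[5]='t', s[6]='n', s[7]='i' (vowel), s[8]='a' (vowel), s[9]='v', s[10]='z'
Vowels found: 2
Result: 2


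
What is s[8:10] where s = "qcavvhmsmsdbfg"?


Input string: 'qcavvhmsmsdbfg'
Operation: slice [8:10]
Extract characters: s[8]='m', s[9]='s'
Result: ms


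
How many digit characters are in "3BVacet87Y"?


Input string: '3BVacet87Y'
Operation: count digit characters (0-9)
Scan: '3'(digit), 'B', 'V', 'a', 'c', 'e', 't', '8'(digit), '7'(digit), 'Y'
Digits found: 3
Result: 3


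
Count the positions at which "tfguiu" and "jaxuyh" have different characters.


String 1: 'tfguiu'
String 2: 'jaxuyh'
Compare each position: pos 0: 't'!='j', pos 1: 'f'!='a', pos 2: 'g'!='x', pos 3: 'u'=='u', pos 4: 'i'!='y', pos 5: 'u'!='h'
Differing positions: 5
Hamming distance: 5


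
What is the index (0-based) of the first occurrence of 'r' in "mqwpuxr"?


Input string: 'mqwpuxr'
Target: 'r'
Scanning left to right: s[0]='m', s[1]='q', s[2]='w', s[3]='p', s[4]='u', s[5]='x', s[6]='r'
First match at index: 6


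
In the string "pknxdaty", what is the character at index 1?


Input string: 'pknxdaty'
Operation: get character at index 1
Index mapping: s[0]='p', s[1]='k'
Result: 'k'


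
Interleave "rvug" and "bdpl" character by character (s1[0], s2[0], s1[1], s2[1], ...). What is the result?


String 1: 'rvug'
String 2: 'bdpl'
Operation: alternate characters
Pairs: 'r'+'b', 'v'+'d', 'u'+'p', 'g'+'l'
Result: rbvdupgl


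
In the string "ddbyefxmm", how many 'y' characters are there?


Input string: 'ddbyefxmm'
Target character: 'y'
Scan each position: s[3]='y'
Matches found at indices: 3
Total: 1


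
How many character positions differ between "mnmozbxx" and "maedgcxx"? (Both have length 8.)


String 1: 'mnmozbxx'
String 2: 'maedgcxx'
Compare each position: pos 0: 'm'=='m', pos 1: 'n'!='a', pos 2: 'm'!='e', pos 3: 'o'!='d', pos 4: 'z'!='g', pos 5: 'b'!='c', pos 6: 'x'=='x', pos 7: 'x'=='x'
Differing positions: 5
Hamming distance: 5


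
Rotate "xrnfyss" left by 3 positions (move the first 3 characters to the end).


Input: 'xrnfyss', shift = 3
Operation: split at index 3 and swap parts
Front part s[0:3] = 'xrn'
Back part s[3:] = 'fyss'
Rotated = back + front = 'fyss' + 'xrn'
Result: fyssxrn


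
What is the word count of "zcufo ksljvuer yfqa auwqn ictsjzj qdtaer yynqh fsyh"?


Input string: 'zcufo ksljvuer yfqa auwqn ictsjzj qdtaer yynqh fsyh'
Operation: split by spaces
Words found: 'zcufo', 'ksljvuer', 'yfqa', 'auwqn', 'ictsjzj', 'qdtaer', 'yynqh', 'fsyh'
Word count: 8


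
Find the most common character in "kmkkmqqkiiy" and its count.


Input: 'kmkkmqqkiiy'
Operation: tally each character
Counts: 'i':2, 'k':4, 'm':2, 'q':2, 'y':1
Maximum: 'k' appears 4 times


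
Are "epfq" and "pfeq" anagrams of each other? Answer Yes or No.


String 1: 'epfq' -> sorted: 'efpq'
String 2: 'pfeq' -> sorted: 'efpq'
Compare sorted forms: 'efpq' == 'efpq'
Anagram: Yes


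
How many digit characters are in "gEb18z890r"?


Input string: 'gEb18z890r'
Operation: count digit characters (0-9)
Scan: 'g', 'E', 'b', '1'(digit), '8'(digit), 'z', '8'(digit), '9'(digit), '0'(digit), 'r'
Digits found: 5
Result: 5


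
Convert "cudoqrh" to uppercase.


Input string: 'cudoqrh'
Operation: convert each letter to uppercase
Mapping: 'c'->'C', 'u'->'U', 'd'->'D', 'o'->'O', 'q'->'Q', 'r'->'R', 'h'->'H'
Result: CUDOQRH


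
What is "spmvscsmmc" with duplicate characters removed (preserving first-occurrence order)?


Input: 'spmvscsmmc'
Operation: keep first occurrence of each character
Scan: s[0]='s' new -> keep; s[1]='p' new -> keep; s[2]='m' new -> keep; s[3]='v' new -> keep; s[4]='s' seen -> skip; s[5]='c' new -> keep; s[6]='s' seen -> skip; s[7]='m' seen -> skip; s[8]='m' seen -> skip; s[9]='c' seen -> skip
Result: spmvc


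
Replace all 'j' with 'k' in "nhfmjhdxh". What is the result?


Input string: 'nhfmjhdxh'
Operation: replace 'j' with 'k'
Positions of 'j': 4
After replacement: nhfmkhdxh


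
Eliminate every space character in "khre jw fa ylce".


Input string: 'khre jw fa ylce'
Operation: remove all spaces
Words: 'khre', 'jw', 'fa', 'ylce'
Join without spaces: khrejwfaylce


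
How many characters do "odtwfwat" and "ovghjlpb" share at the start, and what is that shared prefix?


String 1: 'odtwfwat'
String 2: 'ovghjlpb'
Compare position by position:
pos 0: 'o' vs 'o' match
pos 1: 'd' vs 'v' differ -> stop
Longest common prefix: "o" (length 1)


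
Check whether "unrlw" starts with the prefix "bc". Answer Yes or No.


Input string: 'unrlw'
Prefix to check: 'bc'
First 2 characters of input: 'un'
Match: False
Result: No


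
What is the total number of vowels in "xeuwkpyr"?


Input string: 'xeuwkpyr'
Operation: count vowels (a, e, i, o, u)
Scan: s[0]='x', s[1]='e' (vowel), s[2]='u' (vowel), s[3]='w', s[4]='k', s[5]='p', s[6]='y', s[7]='r'
Vowels found: 2
Result: 2


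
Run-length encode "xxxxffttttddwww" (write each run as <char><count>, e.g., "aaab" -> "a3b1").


Input: 'xxxxffttttddwww'
Operation: identify consecutive runs
Runs: 'xxxx' -> x4, 'ff' -> f2, 'tttt' -> t4, 'dd' -> d2, 'www' -> w3
Encoded: x4f2t4d2w3


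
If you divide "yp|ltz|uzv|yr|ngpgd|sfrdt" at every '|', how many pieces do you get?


Input string: 'yp|ltz|uzv|yr|ngpgd|sfrdt'
Delimiter: '|'
Split result: 'yp', 'ltz', 'uzv', 'yr', 'ngpgd', 'sfrdt'
Number of parts: 6


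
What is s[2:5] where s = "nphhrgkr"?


Input string: 'nphhrgkr'
Operation: slice [2:5]
Extract characters: s[2]='h', s[3]='h', s[4]='r'
Result: hhr


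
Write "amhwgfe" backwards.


Input string: 'amhwgfe'
Operation: reverse character order
Original order: 'a' -> 'm' -> 'h' -> 'w' -> 'g' -> 'f' -> 'e'
Reversed order: 'e' -> 'f' -> 'g' -> 'w' -> 'h' -> 'm' -> 'a'
Result: efgwhma


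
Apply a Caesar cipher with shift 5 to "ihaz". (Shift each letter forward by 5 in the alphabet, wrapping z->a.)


Input: 'ihaz', shift = 5
Operation: for each letter, (position + 5) mod 26
Mapping: 'i'(8+5=13)->'n', 'h'(7+5=12)->'m', 'a'(0+5=5)->'f', 'z'(25+5=30, 30 mod 26=4)->'e'
Result: nmfe


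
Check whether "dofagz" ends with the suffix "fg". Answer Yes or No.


Input string: 'dofagz'
Suffix to check: 'fg'
Last 2 characters of input: 'gz'
Match: False
Result: No


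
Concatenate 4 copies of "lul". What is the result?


Input string: 'lul'
Operation: repeat 4 times
Concatenation: 'lul' + 'lul' + 'lul' + 'lul'
Result: lullullullul


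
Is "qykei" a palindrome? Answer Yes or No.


Input string: 'qykei'
Reversed: 'iekyq'
Compare pairs: s[0]='q' vs s[4]='i' (mismatch), s[1]='y' vs s[3]='e' (mismatch)
Palindrome: No


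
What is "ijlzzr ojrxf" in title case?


Input string: 'ijlzzr ojrxf'
Operation: capitalize first letter of each word
Word transformations: 'ijlzzr'->'Ijlzzr', 'ojrxf'->'Ojrxf'
Result: Ijlzzr Ojrxf


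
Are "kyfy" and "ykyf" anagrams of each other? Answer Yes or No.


String 1: 'kyfy' -> sorted: 'fkyy'
String 2: 'ykyf' -> sorted: 'fkyy'
Compare sorted forms: 'fkyy' == 'fkyy'
Anagram: Yes


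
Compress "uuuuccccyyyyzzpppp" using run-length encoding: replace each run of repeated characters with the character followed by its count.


Input: 'uuuuccccyyyyzzpppp'
Operation: identify consecutive runs
Runs: 'uuuu' -> u4, 'cccc' -> c4, 'yyyy' -> y4, 'zz' -> z2, 'pppp' -> p4
Encoded: u4c4y4z2p4


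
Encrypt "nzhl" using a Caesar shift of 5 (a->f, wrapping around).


Input: 'nzhl', shift = 5
Operation: for each letter, (position + 5) mod 26
Mapping: 'n'(13+5=18)->'s', 'z'(25+5=30, 30 mod 26=4)->'e', 'h'(7+5=12)->'m', 'l'(11+5=16)->'q'
Result: semq


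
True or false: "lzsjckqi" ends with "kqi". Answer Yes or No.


Input string: 'lzsjckqi'
Suffix to check: 'kqi'
Last 3 characters of input: 'kqi'
Match: True
Result: Yes


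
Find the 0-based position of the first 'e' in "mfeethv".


Input string: 'mfeethv'
Target: 'e'
Scanning left to right: s[0]='m', s[1]='f', s[2]='e'
First match at index: 2


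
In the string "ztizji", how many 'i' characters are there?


Input string: 'ztizji'
Target character: 'i'
Scan each position: s[2]='i', s[5]='i'
Matches found at indices: 2, 5
Total: 2


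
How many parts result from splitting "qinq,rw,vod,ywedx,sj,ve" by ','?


Input string: 'qinq,rw,vod,ywedx,sj,ve'
Delimiter: ','
Split result: 'qinq', 'rw', 'vod', 'ywedx', 'sj', 've'
Number of parts: 6


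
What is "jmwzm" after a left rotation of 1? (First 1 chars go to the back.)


Input: 'jmwzm', shift = 1
Operation: split at index 1 and swap parts
Front part s[0:1] = 'j'
Back part s[1:] = 'mwzm'
Rotated = back + front = 'mwzm' + 'j'
Result: mwzmj
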